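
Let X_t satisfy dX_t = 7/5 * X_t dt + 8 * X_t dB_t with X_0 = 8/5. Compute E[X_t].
E[X_t] = 8*exp(7*t/5)/5

For GBM dX = mu X dt + sigma X dB with X_0 = x_0, apply Itô to Y = log X: dY = (mu - sigma^2/2) dt + sigma dB, so Y_t = log(x_0) + (mu - sigma^2/2) t + sigma B_t and hence X_t = x_0 * exp((mu - sigma^2/2) t + sigma B_t).
With mu = 7/5, sigma = 8, x_0 = 8/5, this gives:
  X_t = 8/5 * exp((-153/5) * t + (8) * B_t).
Since sigma*B_t ~ Normal(0, sigma^2 t), E[exp(sigma*B_t)] = exp(sigma^2 t / 2); so E[X_t] = x_0 * exp((mu - sigma^2/2) t) * exp(sigma^2 t / 2) = x_0 * exp(mu t) = 8*exp(7*t/5)/5.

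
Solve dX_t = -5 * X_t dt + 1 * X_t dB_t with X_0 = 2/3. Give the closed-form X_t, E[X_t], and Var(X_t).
X_t = 2/3 * exp((-11/2) t + (1) B_t); E[X_t] = 2*exp(-5*t)/3; Var(X_t) = (4*exp(t) - 4)*exp(-10*t)/9

For GBM dX = mu X dt + sigma X dB with X_0 = x_0, apply Itô to Y = log X: dY = (mu - sigma^2/2) dt + sigma dB, so Y_t = log(x_0) + (mu - sigma^2/2) t + sigma B_t and hence X_t = x_0 * exp((mu - sigma^2/2) t + sigma B_t).
With mu = -5, sigma = 1, x_0 = 2/3, this gives:
  X_t = 2/3 * exp((-11/2) * t + (1) * B_t).
Since sigma*B_t ~ Normal(0, sigma^2 t), E[exp(sigma*B_t)] = exp(sigma^2 t / 2); so E[X_t] = x_0 * exp((mu - sigma^2/2) t) * exp(sigma^2 t / 2) = x_0 * exp(mu t) = 2*exp(-5*t)/3.
Var(X_t) = E[X_t^2] - (E[X_t])^2 = x_0^2 * exp(2 mu t) * (exp(sigma^2 t) - 1) = (4*exp(t) - 4)*exp(-10*t)/9.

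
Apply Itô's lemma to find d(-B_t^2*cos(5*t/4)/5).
d(-B_t^2*cos(5*t/4)/5) = (B_t^2*sin(5*t/4)/4 - cos(5*t/4)/5) dt + (-2*B_t*cos(5*t/4)/5) dB_t

Itô's formula for f(t, x): d f(t, B_t) = (f_t + (1/2) f_xx) dt + f_x dB_t. Compute partials of f(t, x) = -x^2*cos(5*t/4)/5:
  f_t(t,x)  = x^2*sin(5*t/4)/4
  f_x(t,x)  = -2*x*cos(5*t/4)/5
  f_xx(t,x) = -2*cos(5*t/4)/5
Assemble drift = f_t + (1/2) f_xx = x^2*sin(5*t/4)/4 - cos(5*t/4)/5 and diffusion = f_x = -2*x*cos(5*t/4)/5. Substituting x = B_t:
  d(-B_t^2*cos(5*t/4)/5) = (B_t^2*sin(5*t/4)/4 - cos(5*t/4)/5) dt + (-2*B_t*cos(5*t/4)/5) dB_t.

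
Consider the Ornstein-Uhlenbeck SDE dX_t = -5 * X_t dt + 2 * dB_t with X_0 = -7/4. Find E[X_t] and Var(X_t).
E[X_t] = -7*exp(-5*t)/4; Var(X_t) = 2/5 - 2*exp(-10*t)/5

The OU SDE dX = -theta X dt + sigma dB admits the integrating factor exp(theta t): d(exp(theta t) X_t) = sigma exp(theta t) dB_t. Integrating from 0 to t:
  X_t = x_0 * exp(-theta t) + sigma * int_0^t exp(-theta (t-s)) dB_s.
The Itô integral has mean 0 and (by the Itô isometry) variance sigma^2 * int_0^t exp(-2 theta (t - s)) ds = sigma^2 * (1 - exp(-2 theta t)) / (2 theta).
With theta = 5, sigma = 2, x_0 = -7/4:
  E[X_t] = -7/4 * exp(-5 t) = -7*exp(-5*t)/4
  Var(X_t) = (2)^2 * (1 - exp(-2*5 t)) / (2 * 5) = 2/5 - 2*exp(-10*t)/5.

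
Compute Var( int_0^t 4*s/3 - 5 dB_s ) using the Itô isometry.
Var = t*(16*t^2 - 180*t + 675)/27

The Itô integral of a deterministic integrand f(s) has mean 0 because each increment f(s) * (B_{s+ds} - B_s) has mean 0. By the Itô isometry:
  Var( int_0^t f(s) dB_s ) = E[ (int_0^t f(s) dB_s)^2 ] = int_0^t f(s)^2 ds.
Here f(s) = 4*s/3 - 5, so f(s)^2 = (4*s - 15)^2/9. Integrate:
  int_0^t ((4*s - 15)^2/9) ds = t*(16*t^2 - 180*t + 675)/27.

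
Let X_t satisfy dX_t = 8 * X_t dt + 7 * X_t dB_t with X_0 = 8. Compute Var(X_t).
Var(X_t) = 64*(exp(49*t) - 1)*exp(16*t)

For GBM dX = mu X dt + sigma X dB with X_0 = x_0, apply Itô to Y = log X: dY = (mu - sigma^2/2) dt + sigma dB, so Y_t = log(x_0) + (mu - sigma^2/2) t + sigma B_t and hence X_t = x_0 * exp((mu - sigma^2/2) t + sigma B_t).
With mu = 8, sigma = 7, x_0 = 8, this gives:
  X_t = 8 * exp((-33/2) * t + (7) * B_t).
Since sigma*B_t ~ Normal(0, sigma^2 t), E[exp(sigma*B_t)] = exp(sigma^2 t / 2); so E[X_t] = x_0 * exp((mu - sigma^2/2) t) * exp(sigma^2 t / 2) = x_0 * exp(mu t) = 8*exp(8*t).
Var(X_t) = E[X_t^2] - (E[X_t])^2 = x_0^2 * exp(2 mu t) * (exp(sigma^2 t) - 1) = 64*(exp(49*t) - 1)*exp(16*t).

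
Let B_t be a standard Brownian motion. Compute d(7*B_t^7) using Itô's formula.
d(7*B_t^7) = (147*B_t^5) dt + (49*B_t^6) dB_t

Itô's formula for f(B_t) gives d f(B_t) = f'(B_t) dB_t + (1/2) f''(B_t) dt. Compute derivatives of f(x) = 7*x^7:
  f'(x)  = 49*x^6
  f''(x) = 294*x^5
Substitute x = B_t and multiply the f'' term by 1/2:
  drift     = (1/2) * (294*x^5) evaluated at B_t = 147*B_t^5
  diffusion = (49*x^6) evaluated at B_t = 49*B_t^6
Therefore d(7*B_t^7) = (147*B_t^5) dt + (49*B_t^6) dB_t.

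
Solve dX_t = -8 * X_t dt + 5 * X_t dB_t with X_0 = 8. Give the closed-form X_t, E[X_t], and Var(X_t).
X_t = 8 * exp((-41/2) t + (5) B_t); E[X_t] = 8*exp(-8*t); Var(X_t) = (64*exp(25*t) - 64)*exp(-16*t)

For GBM dX = mu X dt + sigma X dB with X_0 = x_0, apply Itô to Y = log X: dY = (mu - sigma^2/2) dt + sigma dB, so Y_t = log(x_0) + (mu - sigma^2/2) t + sigma B_t and hence X_t = x_0 * exp((mu - sigma^2/2) t + sigma B_t).
With mu = -8, sigma = 5, x_0 = 8, this gives:
  X_t = 8 * exp((-41/2) * t + (5) * B_t).
Since sigma*B_t ~ Normal(0, sigma^2 t), E[exp(sigma*B_t)] = exp(sigma^2 t / 2); so E[X_t] = x_0 * exp((mu - sigma^2/2) t) * exp(sigma^2 t / 2) = x_0 * exp(mu t) = 8*exp(-8*t).
Var(X_t) = E[X_t^2] - (E[X_t])^2 = x_0^2 * exp(2 mu t) * (exp(sigma^2 t) - 1) = (64*exp(25*t) - 64)*exp(-16*t).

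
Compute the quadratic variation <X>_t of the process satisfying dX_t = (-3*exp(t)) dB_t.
<X>_t = 9*exp(2*t)/2 - 9/2

For an Itô process dX_t = a(t) dt + b(t) dB_t, the quadratic variation is <X>_t = int_0^t b(s)^2 ds (the drift term does not contribute). Here b(s) = -3*exp(s), so
  b(s)^2 = 9*exp(2*s).
Integrating from 0 to t:
  <X>_t = int_0^t (9*exp(2*s)) ds = 9*exp(2*t)/2 - 9/2.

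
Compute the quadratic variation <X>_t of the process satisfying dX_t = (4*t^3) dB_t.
<X>_t = 16*t^7/7

For an Itô process dX_t = a(t) dt + b(t) dB_t, the quadratic variation is <X>_t = int_0^t b(s)^2 ds (the drift term does not contribute). Here b(s) = 4*s^3, so
  b(s)^2 = 16*s^6.
Integrating from 0 to t:
  <X>_t = int_0^t (16*s^6) ds = 16*t^7/7.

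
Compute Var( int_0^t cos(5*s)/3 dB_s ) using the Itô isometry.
Var = t/18 + sin(10*t)/180

The Itô integral of a deterministic integrand f(s) has mean 0 because each increment f(s) * (B_{s+ds} - B_s) has mean 0. By the Itô isometry:
  Var( int_0^t f(s) dB_s ) = E[ (int_0^t f(s) dB_s)^2 ] = int_0^t f(s)^2 ds.
Here f(s) = cos(5*s)/3, so f(s)^2 = cos(5*s)^2/9. Integrate:
  int_0^t (cos(5*s)^2/9) ds = t/18 + sin(10*t)/180.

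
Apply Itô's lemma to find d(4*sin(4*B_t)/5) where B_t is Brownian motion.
d(4*sin(4*B_t)/5) = (-32*sin(4*B_t)/5) dt + (16*cos(4*B_t)/5) dB_t

Itô's formula for f(B_t) gives d f(B_t) = f'(B_t) dB_t + (1/2) f''(B_t) dt. Compute derivatives of f(x) = 4*sin(4*x)/5:
  f'(x)  = 16*cos(4*x)/5
  f''(x) = -64*sin(4*x)/5
Substitute x = B_t and multiply the f'' term by 1/2:
  drift     = (1/2) * (-64*sin(4*x)/5) evaluated at B_t = -32*sin(4*B_t)/5
  diffusion = (16*cos(4*x)/5) evaluated at B_t = 16*cos(4*B_t)/5
Therefore d(4*sin(4*B_t)/5) = (-32*sin(4*B_t)/5) dt + (16*cos(4*B_t)/5) dB_t.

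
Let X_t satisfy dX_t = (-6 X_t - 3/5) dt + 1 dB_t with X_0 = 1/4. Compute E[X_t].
E[X_t] = -1/10 + 7*exp(-6*t)/20

Taking expectations and using E[dB_t] = 0, the mean m(t) = E[X_t] satisfies the ODE m'(t) = a m(t) + b with m(0) = x_0. With a = -6, b = -3/5, x_0 = 1/4, the solution is
  m(t) = x_0 * exp(a t) + (b/a) * (exp(a t) - 1)
       = (1/4) * exp((-6) t) + ((-3/5)/(-6)) * (exp((-6) t) - 1)
       = -1/10 + 7*exp(-6*t)/20.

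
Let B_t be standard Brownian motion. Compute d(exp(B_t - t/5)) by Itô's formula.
d(exp(B_t - t/5)) = (3*exp(B_t - t/5)/10) dt + (exp(B_t - t/5)) dB_t

Itô's formula for f(t, x): d f(t, B_t) = (f_t + (1/2) f_xx) dt + f_x dB_t. Compute partials of f(t, x) = exp(-t/5 + x):
  f_t(t,x)  = -exp(-t/5 + x)/5
  f_x(t,x)  = exp(-t/5 + x)
  f_xx(t,x) = exp(-t/5 + x)
Assemble drift = f_t + (1/2) f_xx = 3*exp(-t/5 + x)/10 and diffusion = f_x = exp(-t/5 + x). Substituting x = B_t:
  d(exp(B_t - t/5)) = (3*exp(B_t - t/5)/10) dt + (exp(B_t - t/5)) dB_t.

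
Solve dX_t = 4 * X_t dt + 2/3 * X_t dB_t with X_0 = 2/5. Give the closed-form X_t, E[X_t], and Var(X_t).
X_t = 2/5 * exp((34/9) t + (2/3) B_t); E[X_t] = 2*exp(4*t)/5; Var(X_t) = 4*(exp(4*t/9) - 1)*exp(8*t)/25

For GBM dX = mu X dt + sigma X dB with X_0 = x_0, apply Itô to Y = log X: dY = (mu - sigma^2/2) dt + sigma dB, so Y_t = log(x_0) + (mu - sigma^2/2) t + sigma B_t and hence X_t = x_0 * exp((mu - sigma^2/2) t + sigma B_t).
With mu = 4, sigma = 2/3, x_0 = 2/5, this gives:
  X_t = 2/5 * exp((34/9) * t + (2/3) * B_t).
Since sigma*B_t ~ Normal(0, sigma^2 t), E[exp(sigma*B_t)] = exp(sigma^2 t / 2); so E[X_t] = x_0 * exp((mu - sigma^2/2) t) * exp(sigma^2 t / 2) = x_0 * exp(mu t) = 2*exp(4*t)/5.
Var(X_t) = E[X_t^2] - (E[X_t])^2 = x_0^2 * exp(2 mu t) * (exp(sigma^2 t) - 1) = 4*(exp(4*t/9) - 1)*exp(8*t)/25.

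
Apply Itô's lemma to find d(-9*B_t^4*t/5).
d(-9*B_t^4*t/5) = (9*B_t^2*(-B_t^2 - 6*t)/5) dt + (-36*B_t^3*t/5) dB_t

Itô's formula for f(t, x): d f(t, B_t) = (f_t + (1/2) f_xx) dt + f_x dB_t. Compute partials of f(t, x) = -9*t*x^4/5:
  f_t(t,x)  = -9*x^4/5
  f_x(t,x)  = -36*t*x^3/5
  f_xx(t,x) = -108*t*x^2/5
Assemble drift = f_t + (1/2) f_xx = 9*x^2*(-6*t - x^2)/5 and diffusion = f_x = -36*t*x^3/5. Substituting x = B_t:
  d(-9*B_t^4*t/5) = (9*B_t^2*(-B_t^2 - 6*t)/5) dt + (-36*B_t^3*t/5) dB_t.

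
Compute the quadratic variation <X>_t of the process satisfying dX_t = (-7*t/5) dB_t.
<X>_t = 49*t^3/75

For an Itô process dX_t = a(t) dt + b(t) dB_t, the quadratic variation is <X>_t = int_0^t b(s)^2 ds (the drift term does not contribute). Here b(s) = -7*s/5, so
  b(s)^2 = 49*s^2/25.
Integrating from 0 to t:
  <X>_t = int_0^t (49*s^2/25) ds = 49*t^3/75.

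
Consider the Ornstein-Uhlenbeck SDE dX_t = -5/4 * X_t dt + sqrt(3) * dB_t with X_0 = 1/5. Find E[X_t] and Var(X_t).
E[X_t] = exp(-5*t/4)/5; Var(X_t) = 6/5 - 6*exp(-5*t/2)/5

The OU SDE dX = -theta X dt + sigma dB admits the integrating factor exp(theta t): d(exp(theta t) X_t) = sigma exp(theta t) dB_t. Integrating from 0 to t:
  X_t = x_0 * exp(-theta t) + sigma * int_0^t exp(-theta (t-s)) dB_s.
The Itô integral has mean 0 and (by the Itô isometry) variance sigma^2 * int_0^t exp(-2 theta (t - s)) ds = sigma^2 * (1 - exp(-2 theta t)) / (2 theta).
With theta = 5/4, sigma = sqrt(3), x_0 = 1/5:
  E[X_t] = 1/5 * exp(-5/4 t) = exp(-5*t/4)/5
  Var(X_t) = (sqrt(3))^2 * (1 - exp(-2*5/4 t)) / (2 * 5/4) = 6/5 - 6*exp(-5*t/2)/5.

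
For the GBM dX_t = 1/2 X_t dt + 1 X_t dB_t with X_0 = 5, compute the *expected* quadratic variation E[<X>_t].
E[<X>_t] = 25*exp(2*t)/2 - 25/2

<X>_t = int_0^t (1 * X_s)^2 ds. Taking expectation inside the integral: E[<X>_t] = 1^2 * int_0^t E[X_s^2] ds. For GBM, E[X_s^2] = x_0^2 * exp((2 mu + sigma^2) s). Integrating:
  E[<X>_t] = 1^2 * 5^2 * (exp((2*(1/2) + 1^2) t) - 1) / (2*(1/2) + 1^2)
           = 1^2 * 5^2 * (exp(2 t) - 1) / 2 = 25*exp(2*t)/2 - 25/2.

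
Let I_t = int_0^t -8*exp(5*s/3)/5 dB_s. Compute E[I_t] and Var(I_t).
E[I_t] = 0; Var(I_t) = 96*exp(10*t/3)/125 - 96/125

The Itô integral of a deterministic integrand f(s) has mean 0 because each increment f(s) * (B_{s+ds} - B_s) has mean 0. By the Itô isometry:
  Var( int_0^t f(s) dB_s ) = E[ (int_0^t f(s) dB_s)^2 ] = int_0^t f(s)^2 ds.
Here f(s) = -8*exp(5*s/3)/5, so f(s)^2 = 64*exp(10*s/3)/25. Integrate:
  int_0^t (64*exp(10*s/3)/25) ds = 96*exp(10*t/3)/125 - 96/125.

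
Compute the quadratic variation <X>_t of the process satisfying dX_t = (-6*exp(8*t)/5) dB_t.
<X>_t = 9*exp(16*t)/100 - 9/100

For an Itô process dX_t = a(t) dt + b(t) dB_t, the quadratic variation is <X>_t = int_0^t b(s)^2 ds (the drift term does not contribute). Here b(s) = -6*exp(8*s)/5, so
  b(s)^2 = 36*exp(16*s)/25.
Integrating from 0 to t:
  <X>_t = int_0^t (36*exp(16*s)/25) ds = 9*exp(16*t)/100 - 9/100.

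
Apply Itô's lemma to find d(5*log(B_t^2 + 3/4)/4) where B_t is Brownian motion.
d(5*log(B_t^2 + 3/4)/4) = (5*(3 - 4*B_t^2)/(4*B_t^2 + 3)^2) dt + (10*B_t/(4*B_t^2 + 3)) dB_t

Itô's formula for f(B_t) gives d f(B_t) = f'(B_t) dB_t + (1/2) f''(B_t) dt. Compute derivatives of f(x) = 5*log(x^2 + 3/4)/4:
  f'(x)  = 10*x/(4*x^2 + 3)
  f''(x) = 10*(3 - 4*x^2)/(4*x^2 + 3)^2
Substitute x = B_t and multiply the f'' term by 1/2:
  drift     = (1/2) * (10*(3 - 4*x^2)/(4*x^2 + 3)^2) evaluated at B_t = 5*(3 - 4*B_t^2)/(4*B_t^2 + 3)^2
  diffusion = (10*x/(4*x^2 + 3)) evaluated at B_t = 10*B_t/(4*B_t^2 + 3)
Therefore d(5*log(B_t^2 + 3/4)/4) = (5*(3 - 4*B_t^2)/(4*B_t^2 + 3)^2) dt + (10*B_t/(4*B_t^2 + 3)) dB_t.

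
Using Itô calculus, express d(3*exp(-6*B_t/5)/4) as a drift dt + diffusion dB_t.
d(3*exp(-6*B_t/5)/4) = (27*exp(-6*B_t/5)/50) dt + (-9*exp(-6*B_t/5)/10) dB_t

Itô's formula for f(B_t) gives d f(B_t) = f'(B_t) dB_t + (1/2) f''(B_t) dt. Compute derivatives of f(x) = 3*exp(-6*x/5)/4:
  f'(x)  = -9*exp(-6*x/5)/10
  f''(x) = 27*exp(-6*x/5)/25
Substitute x = B_t and multiply the f'' term by 1/2:
  drift     = (1/2) * (27*exp(-6*x/5)/25) evaluated at B_t = 27*exp(-6*B_t/5)/50
  diffusion = (-9*exp(-6*x/5)/10) evaluated at B_t = -9*exp(-6*B_t/5)/10
Therefore d(3*exp(-6*B_t/5)/4) = (27*exp(-6*B_t/5)/50) dt + (-9*exp(-6*B_t/5)/10) dB_t.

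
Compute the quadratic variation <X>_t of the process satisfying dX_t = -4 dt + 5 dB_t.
<X>_t = 25*t

For an Itô process dX_t = a(t) dt + b(t) dB_t, the quadratic variation is <X>_t = int_0^t b(s)^2 ds (the drift term does not contribute). Here b(s) = 5, so
  b(s)^2 = 25.
Integrating from 0 to t:
  <X>_t = int_0^t (25) ds = 25*t.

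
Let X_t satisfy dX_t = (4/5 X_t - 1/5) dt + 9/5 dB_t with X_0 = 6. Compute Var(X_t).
Var(X_t) = 81*exp(8*t/5)/40 - 81/40

The variance V(t) = Var(X_t) satisfies V'(t) = 2 a V(t) + c^2 with V(0) = 0 (drift coefficient is linear in X, diffusion is constant). With a = 4/5, c = 9/5, the solution is
  V(t) = (c^2 / (2 a)) * (exp(2 a t) - 1)
       = ((9/5)^2 / (2*(4/5))) * (exp((8/5) t) - 1)
       = 81*exp(8*t/5)/40 - 81/40.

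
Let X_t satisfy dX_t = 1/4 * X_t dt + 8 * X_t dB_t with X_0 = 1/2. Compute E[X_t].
E[X_t] = exp(t/4)/2

For GBM dX = mu X dt + sigma X dB with X_0 = x_0, apply Itô to Y = log X: dY = (mu - sigma^2/2) dt + sigma dB, so Y_t = log(x_0) + (mu - sigma^2/2) t + sigma B_t and hence X_t = x_0 * exp((mu - sigma^2/2) t + sigma B_t).
With mu = 1/4, sigma = 8, x_0 = 1/2, this gives:
  X_t = 1/2 * exp((-127/4) * t + (8) * B_t).
Since sigma*B_t ~ Normal(0, sigma^2 t), E[exp(sigma*B_t)] = exp(sigma^2 t / 2); so E[X_t] = x_0 * exp((mu - sigma^2/2) t) * exp(sigma^2 t / 2) = x_0 * exp(mu t) = exp(t/4)/2.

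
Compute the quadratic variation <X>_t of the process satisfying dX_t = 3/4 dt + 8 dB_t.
<X>_t = 64*t

For an Itô process dX_t = a(t) dt + b(t) dB_t, the quadratic variation is <X>_t = int_0^t b(s)^2 ds (the drift term does not contribute). Here b(s) = 8, so
  b(s)^2 = 64.
Integrating from 0 to t:
  <X>_t = int_0^t (64) ds = 64*t.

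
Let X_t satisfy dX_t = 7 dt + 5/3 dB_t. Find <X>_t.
<X>_t = 25*t/9

For an Itô process dX_t = a(t) dt + b(t) dB_t, the quadratic variation is <X>_t = int_0^t b(s)^2 ds (the drift term does not contribute). Here b(s) = 5/3, so
  b(s)^2 = 25/9.
Integrating from 0 to t:
  <X>_t = int_0^t (25/9) ds = 25*t/9.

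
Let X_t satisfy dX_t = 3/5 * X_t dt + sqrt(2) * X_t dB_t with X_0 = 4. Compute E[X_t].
E[X_t] = 4*exp(3*t/5)

For GBM dX = mu X dt + sigma X dB with X_0 = x_0, apply Itô to Y = log X: dY = (mu - sigma^2/2) dt + sigma dB, so Y_t = log(x_0) + (mu - sigma^2/2) t + sigma B_t and hence X_t = x_0 * exp((mu - sigma^2/2) t + sigma B_t).
With mu = 3/5, sigma = sqrt(2), x_0 = 4, this gives:
  X_t = 4 * exp((-2/5) * t + (sqrt(2)) * B_t).
Since sigma*B_t ~ Normal(0, sigma^2 t), E[exp(sigma*B_t)] = exp(sigma^2 t / 2); so E[X_t] = x_0 * exp((mu - sigma^2/2) t) * exp(sigma^2 t / 2) = x_0 * exp(mu t) = 4*exp(3*t/5).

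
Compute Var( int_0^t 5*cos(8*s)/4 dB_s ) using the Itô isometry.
Var = 25*t/32 + 25*sin(8*t)*cos(8*t)/256

The Itô integral of a deterministic integrand f(s) has mean 0 because each increment f(s) * (B_{s+ds} - B_s) has mean 0. By the Itô isometry:
  Var( int_0^t f(s) dB_s ) = E[ (int_0^t f(s) dB_s)^2 ] = int_0^t f(s)^2 ds.
Here f(s) = 5*cos(8*s)/4, so f(s)^2 = 25*cos(8*s)^2/16. Integrate:
  int_0^t (25*cos(8*s)^2/16) ds = 25*t/32 + 25*sin(8*t)*cos(8*t)/256.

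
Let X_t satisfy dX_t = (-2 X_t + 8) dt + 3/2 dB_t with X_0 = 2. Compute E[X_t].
E[X_t] = 4 - 2*exp(-2*t)

Taking expectations and using E[dB_t] = 0, the mean m(t) = E[X_t] satisfies the ODE m'(t) = a m(t) + b with m(0) = x_0. With a = -2, b = 8, x_0 = 2, the solution is
  m(t) = x_0 * exp(a t) + (b/a) * (exp(a t) - 1)
       = 2 * exp((-2) t) + (8/(-2)) * (exp((-2) t) - 1)
       = 4 - 2*exp(-2*t).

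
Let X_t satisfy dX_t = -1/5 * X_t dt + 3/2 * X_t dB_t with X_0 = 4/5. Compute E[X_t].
E[X_t] = 4*exp(-t/5)/5

For GBM dX = mu X dt + sigma X dB with X_0 = x_0, apply Itô to Y = log X: dY = (mu - sigma^2/2) dt + sigma dB, so Y_t = log(x_0) + (mu - sigma^2/2) t + sigma B_t and hence X_t = x_0 * exp((mu - sigma^2/2) t + sigma B_t).
With mu = -1/5, sigma = 3/2, x_0 = 4/5, this gives:
  X_t = 4/5 * exp((-53/40) * t + (3/2) * B_t).
Since sigma*B_t ~ Normal(0, sigma^2 t), E[exp(sigma*B_t)] = exp(sigma^2 t / 2); so E[X_t] = x_0 * exp((mu - sigma^2/2) t) * exp(sigma^2 t / 2) = x_0 * exp(mu t) = 4*exp(-t/5)/5.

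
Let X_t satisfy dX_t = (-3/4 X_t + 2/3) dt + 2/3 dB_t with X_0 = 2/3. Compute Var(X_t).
Var(X_t) = 8/27 - 8*exp(-3*t/2)/27

The variance V(t) = Var(X_t) satisfies V'(t) = 2 a V(t) + c^2 with V(0) = 0 (drift coefficient is linear in X, diffusion is constant). With a = -3/4, c = 2/3, the solution is
  V(t) = (c^2 / (2 a)) * (exp(2 a t) - 1)
       = ((2/3)^2 / (2*(-3/4))) * (exp((-3/2) t) - 1)
       = 8/27 - 8*exp(-3*t/2)/27.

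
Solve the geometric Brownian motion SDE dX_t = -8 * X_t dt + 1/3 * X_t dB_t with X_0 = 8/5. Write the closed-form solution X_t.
X_t = 8/5 * exp((-145/18) * t + (1/3) * B_t)

For GBM dX = mu X dt + sigma X dB with X_0 = x_0, apply Itô to Y = log X: dY = (mu - sigma^2/2) dt + sigma dB, so Y_t = log(x_0) + (mu - sigma^2/2) t + sigma B_t and hence X_t = x_0 * exp((mu - sigma^2/2) t + sigma B_t).
With mu = -8, sigma = 1/3, x_0 = 8/5, this gives:
  X_t = 8/5 * exp((-145/18) * t + (1/3) * B_t).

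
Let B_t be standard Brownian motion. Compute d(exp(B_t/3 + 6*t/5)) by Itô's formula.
d(exp(B_t/3 + 6*t/5)) = (113*exp(B_t/3 + 6*t/5)/90) dt + (exp(B_t/3 + 6*t/5)/3) dB_t

Itô's formula for f(t, x): d f(t, B_t) = (f_t + (1/2) f_xx) dt + f_x dB_t. Compute partials of f(t, x) = exp(6*t/5 + x/3):
  f_t(t,x)  = 6*exp(6*t/5 + x/3)/5
  f_x(t,x)  = exp(6*t/5 + x/3)/3
  f_xx(t,x) = exp(6*t/5 + x/3)/9
Assemble drift = f_t + (1/2) f_xx = 113*exp(6*t/5 + x/3)/90 and diffusion = f_x = exp(6*t/5 + x/3)/3. Substituting x = B_t:
  d(exp(B_t/3 + 6*t/5)) = (113*exp(B_t/3 + 6*t/5)/90) dt + (exp(B_t/3 + 6*t/5)/3) dB_t.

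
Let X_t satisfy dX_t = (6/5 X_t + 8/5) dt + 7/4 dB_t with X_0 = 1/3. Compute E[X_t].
E[X_t] = 5*exp(6*t/5)/3 - 4/3

Taking expectations and using E[dB_t] = 0, the mean m(t) = E[X_t] satisfies the ODE m'(t) = a m(t) + b with m(0) = x_0. With a = 6/5, b = 8/5, x_0 = 1/3, the solution is
  m(t) = x_0 * exp(a t) + (b/a) * (exp(a t) - 1)
       = (1/3) * exp((6/5) t) + ((8/5)/(6/5)) * (exp((6/5) t) - 1)
       = 5*exp(6*t/5)/3 - 4/3.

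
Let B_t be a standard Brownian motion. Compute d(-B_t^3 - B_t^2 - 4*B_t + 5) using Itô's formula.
d(-B_t^3 - B_t^2 - 4*B_t + 5) = (-3*B_t - 1) dt + (-3*B_t^2 - 2*B_t - 4) dB_t

Itô's formula for f(B_t) gives d f(B_t) = f'(B_t) dB_t + (1/2) f''(B_t) dt. Compute derivatives of f(x) = -x^3 - x^2 - 4*x + 5:
  f'(x)  = -3*x^2 - 2*x - 4
  f''(x) = -6*x - 2
Substitute x = B_t and multiply the f'' term by 1/2:
  drift     = (1/2) * (-6*x - 2) evaluated at B_t = -3*B_t - 1
  diffusion = (-3*x^2 - 2*x - 4) evaluated at B_t = -3*B_t^2 - 2*B_t - 4
Therefore d(-B_t^3 - B_t^2 - 4*B_t + 5) = (-3*B_t - 1) dt + (-3*B_t^2 - 2*B_t - 4) dB_t.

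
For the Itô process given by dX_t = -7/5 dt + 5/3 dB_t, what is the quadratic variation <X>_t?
<X>_t = 25*t/9

For an Itô process dX_t = a(t) dt + b(t) dB_t, the quadratic variation is <X>_t = int_0^t b(s)^2 ds (the drift term does not contribute). Here b(s) = 5/3, so
  b(s)^2 = 25/9.
Integrating from 0 to t:
  <X>_t = int_0^t (25/9) ds = 25*t/9.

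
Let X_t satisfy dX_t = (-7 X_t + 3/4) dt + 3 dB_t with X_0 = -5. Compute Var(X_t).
Var(X_t) = 9/14 - 9*exp(-14*t)/14

The variance V(t) = Var(X_t) satisfies V'(t) = 2 a V(t) + c^2 with V(0) = 0 (drift coefficient is linear in X, diffusion is constant). With a = -7, c = 3, the solution is
  V(t) = (c^2 / (2 a)) * (exp(2 a t) - 1)
       = (3^2 / (2*(-7))) * (exp((-14) t) - 1)
       = 9/14 - 9*exp(-14*t)/14.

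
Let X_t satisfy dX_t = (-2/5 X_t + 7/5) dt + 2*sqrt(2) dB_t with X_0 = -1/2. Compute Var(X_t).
Var(X_t) = 10 - 10*exp(-4*t/5)

The variance V(t) = Var(X_t) satisfies V'(t) = 2 a V(t) + c^2 with V(0) = 0 (drift coefficient is linear in X, diffusion is constant). With a = -2/5, c = 2*sqrt(2), the solution is
  V(t) = (c^2 / (2 a)) * (exp(2 a t) - 1)
       = ((2*sqrt(2))^2 / (2*(-2/5))) * (exp((-4/5) t) - 1)
       = 10 - 10*exp(-4*t/5).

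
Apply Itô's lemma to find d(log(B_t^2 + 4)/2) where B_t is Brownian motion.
d(log(B_t^2 + 4)/2) = ((4 - B_t^2)/(2*(B_t^2 + 4)^2)) dt + (B_t/(B_t^2 + 4)) dB_t

Itô's formula for f(B_t) gives d f(B_t) = f'(B_t) dB_t + (1/2) f''(B_t) dt. Compute derivatives of f(x) = log(x^2 + 4)/2:
  f'(x)  = x/(x^2 + 4)
  f''(x) = (4 - x^2)/(x^2 + 4)^2
Substitute x = B_t and multiply the f'' term by 1/2:
  drift     = (1/2) * ((4 - x^2)/(x^2 + 4)^2) evaluated at B_t = (4 - B_t^2)/(2*(B_t^2 + 4)^2)
  diffusion = (x/(x^2 + 4)) evaluated at B_t = B_t/(B_t^2 + 4)
Therefore d(log(B_t^2 + 4)/2) = ((4 - B_t^2)/(2*(B_t^2 + 4)^2)) dt + (B_t/(B_t^2 + 4)) dB_t.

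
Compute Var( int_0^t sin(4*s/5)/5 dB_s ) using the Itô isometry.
Var = t/50 - sin(4*t/5)*cos(4*t/5)/40

The Itô integral of a deterministic integrand f(s) has mean 0 because each increment f(s) * (B_{s+ds} - B_s) has mean 0. By the Itô isometry:
  Var( int_0^t f(s) dB_s ) = E[ (int_0^t f(s) dB_s)^2 ] = int_0^t f(s)^2 ds.
Here f(s) = sin(4*s/5)/5, so f(s)^2 = sin(4*s/5)^2/25. Integrate:
  int_0^t (sin(4*s/5)^2/25) ds = t/50 - sin(4*t/5)*cos(4*t/5)/40.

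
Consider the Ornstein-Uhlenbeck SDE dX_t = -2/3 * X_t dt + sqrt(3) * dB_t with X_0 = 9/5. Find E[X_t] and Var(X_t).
E[X_t] = 9*exp(-2*t/3)/5; Var(X_t) = 9/4 - 9*exp(-4*t/3)/4

The OU SDE dX = -theta X dt + sigma dB admits the integrating factor exp(theta t): d(exp(theta t) X_t) = sigma exp(theta t) dB_t. Integrating from 0 to t:
  X_t = x_0 * exp(-theta t) + sigma * int_0^t exp(-theta (t-s)) dB_s.
The Itô integral has mean 0 and (by the Itô isometry) variance sigma^2 * int_0^t exp(-2 theta (t - s)) ds = sigma^2 * (1 - exp(-2 theta t)) / (2 theta).
With theta = 2/3, sigma = sqrt(3), x_0 = 9/5:
  E[X_t] = 9/5 * exp(-2/3 t) = 9*exp(-2*t/3)/5
  Var(X_t) = (sqrt(3))^2 * (1 - exp(-2*2/3 t)) / (2 * 2/3) = 9/4 - 9*exp(-4*t/3)/4.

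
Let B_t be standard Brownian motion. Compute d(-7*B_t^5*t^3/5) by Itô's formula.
d(-7*B_t^5*t^3/5) = (B_t^3*t^2*(-21*B_t^2/5 - 14*t)) dt + (-7*B_t^4*t^3) dB_t

Itô's formula for f(t, x): d f(t, B_t) = (f_t + (1/2) f_xx) dt + f_x dB_t. Compute partials of f(t, x) = -7*t^3*x^5/5:
  f_t(t,x)  = -21*t^2*x^5/5
  f_x(t,x)  = -7*t^3*x^4
  f_xx(t,x) = -28*t^3*x^3
Assemble drift = f_t + (1/2) f_xx = t^2*x^3*(-14*t - 21*x^2/5) and diffusion = f_x = -7*t^3*x^4. Substituting x = B_t:
  d(-7*B_t^5*t^3/5) = (B_t^3*t^2*(-21*B_t^2/5 - 14*t)) dt + (-7*B_t^4*t^3) dB_t.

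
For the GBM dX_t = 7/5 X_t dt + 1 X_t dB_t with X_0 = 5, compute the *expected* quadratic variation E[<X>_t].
E[<X>_t] = 125*exp(19*t/5)/19 - 125/19

<X>_t = int_0^t (1 * X_s)^2 ds. Taking expectation inside the integral: E[<X>_t] = 1^2 * int_0^t E[X_s^2] ds. For GBM, E[X_s^2] = x_0^2 * exp((2 mu + sigma^2) s). Integrating:
  E[<X>_t] = 1^2 * 5^2 * (exp((2*(7/5) + 1^2) t) - 1) / (2*(7/5) + 1^2)
           = 1^2 * 5^2 * (exp((19/5) t) - 1) / (19/5) = 125*exp(19*t/5)/19 - 125/19.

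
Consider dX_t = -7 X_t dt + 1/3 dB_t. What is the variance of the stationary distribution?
lim Var(X_t) = 1/126

The OU SDE dX = -theta X dt + sigma dB admits the integrating factor exp(theta t): d(exp(theta t) X_t) = sigma exp(theta t) dB_t. Integrating from 0 to t gives X_t = x_0 * exp(-theta t) + sigma * int_0^t exp(-theta (t-s)) dB_s for any initial x_0. The Itô integral has variance (by the Itô isometry) sigma^2 * int_0^t exp(-2 theta (t - s)) ds = sigma^2 * (1 - exp(-2 theta t)) / (2 theta), independent of x_0.
With theta = 7, sigma = 1/3:
  Var(X_t) = (1/3)^2 * (1 - exp(-2*7 t)) / (2 * 7) = 1/126 - exp(-14*t)/126.
As t -> infinity, exp(-2*7 t) -> 0, so the stationary variance is sigma^2 / (2 theta) = 1/126.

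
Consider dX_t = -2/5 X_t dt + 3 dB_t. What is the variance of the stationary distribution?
lim Var(X_t) = 45/4

The OU SDE dX = -theta X dt + sigma dB admits the integrating factor exp(theta t): d(exp(theta t) X_t) = sigma exp(theta t) dB_t. Integrating from 0 to t gives X_t = x_0 * exp(-theta t) + sigma * int_0^t exp(-theta (t-s)) dB_s for any initial x_0. The Itô integral has variance (by the Itô isometry) sigma^2 * int_0^t exp(-2 theta (t - s)) ds = sigma^2 * (1 - exp(-2 theta t)) / (2 theta), independent of x_0.
With theta = 2/5, sigma = 3:
  Var(X_t) = (3)^2 * (1 - exp(-2*2/5 t)) / (2 * 2/5) = 45/4 - 45*exp(-4*t/5)/4.
As t -> infinity, exp(-2*2/5 t) -> 0, so the stationary variance is sigma^2 / (2 theta) = 45/4.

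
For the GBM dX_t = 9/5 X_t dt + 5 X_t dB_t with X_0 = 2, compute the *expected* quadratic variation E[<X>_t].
E[<X>_t] = 500*exp(143*t/5)/143 - 500/143

<X>_t = int_0^t (5 * X_s)^2 ds. Taking expectation inside the integral: E[<X>_t] = 5^2 * int_0^t E[X_s^2] ds. For GBM, E[X_s^2] = x_0^2 * exp((2 mu + sigma^2) s). Integrating:
  E[<X>_t] = 5^2 * 2^2 * (exp((2*(9/5) + 5^2) t) - 1) / (2*(9/5) + 5^2)
           = 5^2 * 2^2 * (exp((143/5) t) - 1) / (143/5) = 500*exp(143*t/5)/143 - 500/143.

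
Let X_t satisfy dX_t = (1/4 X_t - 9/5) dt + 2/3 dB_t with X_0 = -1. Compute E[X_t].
E[X_t] = 36/5 - 41*exp(t/4)/5

Taking expectations and using E[dB_t] = 0, the mean m(t) = E[X_t] satisfies the ODE m'(t) = a m(t) + b with m(0) = x_0. With a = 1/4, b = -9/5, x_0 = -1, the solution is
  m(t) = x_0 * exp(a t) + (b/a) * (exp(a t) - 1)
       = (-1) * exp((1/4) t) + ((-9/5)/(1/4)) * (exp((1/4) t) - 1)
       = 36/5 - 41*exp(t/4)/5.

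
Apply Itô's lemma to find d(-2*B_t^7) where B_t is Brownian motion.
d(-2*B_t^7) = (-42*B_t^5) dt + (-14*B_t^6) dB_t

Itô's formula for f(B_t) gives d f(B_t) = f'(B_t) dB_t + (1/2) f''(B_t) dt. Compute derivatives of f(x) = -2*x^7:
  f'(x)  = -14*x^6
  f''(x) = -84*x^5
Substitute x = B_t and multiply the f'' term by 1/2:
  drift     = (1/2) * (-84*x^5) evaluated at B_t = -42*B_t^5
  diffusion = (-14*x^6) evaluated at B_t = -14*B_t^6
Therefore d(-2*B_t^7) = (-42*B_t^5) dt + (-14*B_t^6) dB_t.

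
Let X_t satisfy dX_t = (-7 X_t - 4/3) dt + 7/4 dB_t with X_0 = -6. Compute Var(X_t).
Var(X_t) = 7/32 - 7*exp(-14*t)/32

The variance V(t) = Var(X_t) satisfies V'(t) = 2 a V(t) + c^2 with V(0) = 0 (drift coefficient is linear in X, diffusion is constant). With a = -7, c = 7/4, the solution is
  V(t) = (c^2 / (2 a)) * (exp(2 a t) - 1)
       = ((7/4)^2 / (2*(-7))) * (exp((-14) t) - 1)
       = 7/32 - 7*exp(-14*t)/32.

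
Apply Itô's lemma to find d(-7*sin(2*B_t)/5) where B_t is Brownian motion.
d(-7*sin(2*B_t)/5) = (14*sin(2*B_t)/5) dt + (-14*cos(2*B_t)/5) dB_t

Itô's formula for f(B_t) gives d f(B_t) = f'(B_t) dB_t + (1/2) f''(B_t) dt. Compute derivatives of f(x) = -7*sin(2*x)/5:
  f'(x)  = -14*cos(2*x)/5
  f''(x) = 28*sin(2*x)/5
Substitute x = B_t and multiply the f'' term by 1/2:
  drift     = (1/2) * (28*sin(2*x)/5) evaluated at B_t = 14*sin(2*B_t)/5
  diffusion = (-14*cos(2*x)/5) evaluated at B_t = -14*cos(2*B_t)/5
Therefore d(-7*sin(2*B_t)/5) = (14*sin(2*B_t)/5) dt + (-14*cos(2*B_t)/5) dB_t.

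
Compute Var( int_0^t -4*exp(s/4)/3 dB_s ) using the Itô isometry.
Var = 32*exp(t/2)/9 - 32/9

The Itô integral of a deterministic integrand f(s) has mean 0 because each increment f(s) * (B_{s+ds} - B_s) has mean 0. By the Itô isometry:
  Var( int_0^t f(s) dB_s ) = E[ (int_0^t f(s) dB_s)^2 ] = int_0^t f(s)^2 ds.
Here f(s) = -4*exp(s/4)/3, so f(s)^2 = 16*exp(s/2)/9. Integrate:
  int_0^t (16*exp(s/2)/9) ds = 32*exp(t/2)/9 - 32/9.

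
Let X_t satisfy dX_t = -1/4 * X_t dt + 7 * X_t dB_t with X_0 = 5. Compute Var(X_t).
Var(X_t) = (25*exp(49*t) - 25)*exp(-t/2)

For GBM dX = mu X dt + sigma X dB with X_0 = x_0, apply Itô to Y = log X: dY = (mu - sigma^2/2) dt + sigma dB, so Y_t = log(x_0) + (mu - sigma^2/2) t + sigma B_t and hence X_t = x_0 * exp((mu - sigma^2/2) t + sigma B_t).
With mu = -1/4, sigma = 7, x_0 = 5, this gives:
  X_t = 5 * exp((-99/4) * t + (7) * B_t).
Since sigma*B_t ~ Normal(0, sigma^2 t), E[exp(sigma*B_t)] = exp(sigma^2 t / 2); so E[X_t] = x_0 * exp((mu - sigma^2/2) t) * exp(sigma^2 t / 2) = x_0 * exp(mu t) = 5*exp(-t/4).
Var(X_t) = E[X_t^2] - (E[X_t])^2 = x_0^2 * exp(2 mu t) * (exp(sigma^2 t) - 1) = (25*exp(49*t) - 25)*exp(-t/2).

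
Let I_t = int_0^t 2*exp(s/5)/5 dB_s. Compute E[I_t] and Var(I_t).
E[I_t] = 0; Var(I_t) = 2*exp(2*t/5)/5 - 2/5

The Itô integral of a deterministic integrand f(s) has mean 0 because each increment f(s) * (B_{s+ds} - B_s) has mean 0. By the Itô isometry:
  Var( int_0^t f(s) dB_s ) = E[ (int_0^t f(s) dB_s)^2 ] = int_0^t f(s)^2 ds.
Here f(s) = 2*exp(s/5)/5, so f(s)^2 = 4*exp(2*s/5)/25. Integrate:
  int_0^t (4*exp(2*s/5)/25) ds = 2*exp(2*t/5)/5 - 2/5.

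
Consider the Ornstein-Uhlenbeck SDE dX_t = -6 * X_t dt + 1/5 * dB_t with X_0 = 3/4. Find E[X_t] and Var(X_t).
E[X_t] = 3*exp(-6*t)/4; Var(X_t) = 1/300 - exp(-12*t)/300

The OU SDE dX = -theta X dt + sigma dB admits the integrating factor exp(theta t): d(exp(theta t) X_t) = sigma exp(theta t) dB_t. Integrating from 0 to t:
  X_t = x_0 * exp(-theta t) + sigma * int_0^t exp(-theta (t-s)) dB_s.
The Itô integral has mean 0 and (by the Itô isometry) variance sigma^2 * int_0^t exp(-2 theta (t - s)) ds = sigma^2 * (1 - exp(-2 theta t)) / (2 theta).
With theta = 6, sigma = 1/5, x_0 = 3/4:
  E[X_t] = 3/4 * exp(-6 t) = 3*exp(-6*t)/4
  Var(X_t) = (1/5)^2 * (1 - exp(-2*6 t)) / (2 * 6) = 1/300 - exp(-12*t)/300.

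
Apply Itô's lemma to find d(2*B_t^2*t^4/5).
d(2*B_t^2*t^4/5) = (2*t^3*(4*B_t^2 + t)/5) dt + (4*B_t*t^4/5) dB_t

Itô's formula for f(t, x): d f(t, B_t) = (f_t + (1/2) f_xx) dt + f_x dB_t. Compute partials of f(t, x) = 2*t^4*x^2/5:
  f_t(t,x)  = 8*t^3*x^2/5
  f_x(t,x)  = 4*t^4*x/5
  f_xx(t,x) = 4*t^4/5
Assemble drift = f_t + (1/2) f_xx = 2*t^3*(t + 4*x^2)/5 and diffusion = f_x = 4*t^4*x/5. Substituting x = B_t:
  d(2*B_t^2*t^4/5) = (2*t^3*(4*B_t^2 + t)/5) dt + (4*B_t*t^4/5) dB_t.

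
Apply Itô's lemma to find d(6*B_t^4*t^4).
d(6*B_t^4*t^4) = (B_t^2*t^3*(24*B_t^2 + 36*t)) dt + (24*B_t^3*t^4) dB_t

Itô's formula for f(t, x): d f(t, B_t) = (f_t + (1/2) f_xx) dt + f_x dB_t. Compute partials of f(t, x) = 6*t^4*x^4:
  f_t(t,x)  = 24*t^3*x^4
  f_x(t,x)  = 24*t^4*x^3
  f_xx(t,x) = 72*t^4*x^2
Assemble drift = f_t + (1/2) f_xx = t^3*x^2*(36*t + 24*x^2) and diffusion = f_x = 24*t^4*x^3. Substituting x = B_t:
  d(6*B_t^4*t^4) = (B_t^2*t^3*(24*B_t^2 + 36*t)) dt + (24*B_t^3*t^4) dB_t.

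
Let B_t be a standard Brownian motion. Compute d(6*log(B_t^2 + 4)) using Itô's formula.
d(6*log(B_t^2 + 4)) = (6*(4 - B_t^2)/(B_t^2 + 4)^2) dt + (12*B_t/(B_t^2 + 4)) dB_t

Itô's formula for f(B_t) gives d f(B_t) = f'(B_t) dB_t + (1/2) f''(B_t) dt. Compute derivatives of f(x) = 6*log(x^2 + 4):
  f'(x)  = 12*x/(x^2 + 4)
  f''(x) = 12*(4 - x^2)/(x^2 + 4)^2
Substitute x = B_t and multiply the f'' term by 1/2:
  drift     = (1/2) * (12*(4 - x^2)/(x^2 + 4)^2) evaluated at B_t = 6*(4 - B_t^2)/(B_t^2 + 4)^2
  diffusion = (12*x/(x^2 + 4)) evaluated at B_t = 12*B_t/(B_t^2 + 4)
Therefore d(6*log(B_t^2 + 4)) = (6*(4 - B_t^2)/(B_t^2 + 4)^2) dt + (12*B_t/(B_t^2 + 4)) dB_t.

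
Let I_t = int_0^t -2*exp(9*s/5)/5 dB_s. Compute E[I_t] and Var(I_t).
E[I_t] = 0; Var(I_t) = 2*exp(18*t/5)/45 - 2/45

The Itô integral of a deterministic integrand f(s) has mean 0 because each increment f(s) * (B_{s+ds} - B_s) has mean 0. By the Itô isometry:
  Var( int_0^t f(s) dB_s ) = E[ (int_0^t f(s) dB_s)^2 ] = int_0^t f(s)^2 ds.
Here f(s) = -2*exp(9*s/5)/5, so f(s)^2 = 4*exp(18*s/5)/25. Integrate:
  int_0^t (4*exp(18*s/5)/25) ds = 2*exp(18*t/5)/45 - 2/45.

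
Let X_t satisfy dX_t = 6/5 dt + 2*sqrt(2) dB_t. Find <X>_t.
<X>_t = 8*t

For an Itô process dX_t = a(t) dt + b(t) dB_t, the quadratic variation is <X>_t = int_0^t b(s)^2 ds (the drift term does not contribute). Here b(s) = 2*sqrt(2), so
  b(s)^2 = 8.
Integrating from 0 to t:
  <X>_t = int_0^t (8) ds = 8*t.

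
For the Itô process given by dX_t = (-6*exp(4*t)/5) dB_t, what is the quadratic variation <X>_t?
<X>_t = 9*exp(8*t)/50 - 9/50

For an Itô process dX_t = a(t) dt + b(t) dB_t, the quadratic variation is <X>_t = int_0^t b(s)^2 ds (the drift term does not contribute). Here b(s) = -6*exp(4*s)/5, so
  b(s)^2 = 36*exp(8*s)/25.
Integrating from 0 to t:
  <X>_t = int_0^t (36*exp(8*s)/25) ds = 9*exp(8*t)/50 - 9/50.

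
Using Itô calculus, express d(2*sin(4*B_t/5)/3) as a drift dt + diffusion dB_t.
d(2*sin(4*B_t/5)/3) = (-16*sin(4*B_t/5)/75) dt + (8*cos(4*B_t/5)/15) dB_t

Itô's formula for f(B_t) gives d f(B_t) = f'(B_t) dB_t + (1/2) f''(B_t) dt. Compute derivatives of f(x) = 2*sin(4*x/5)/3:
  f'(x)  = 8*cos(4*x/5)/15
  f''(x) = -32*sin(4*x/5)/75
Substitute x = B_t and multiply the f'' term by 1/2:
  drift     = (1/2) * (-32*sin(4*x/5)/75) evaluated at B_t = -16*sin(4*B_t/5)/75
  diffusion = (8*cos(4*x/5)/15) evaluated at B_t = 8*cos(4*B_t/5)/15
Therefore d(2*sin(4*B_t/5)/3) = (-16*sin(4*B_t/5)/75) dt + (8*cos(4*B_t/5)/15) dB_t.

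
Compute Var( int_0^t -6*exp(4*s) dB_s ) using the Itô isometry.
Var = 9*exp(8*t)/2 - 9/2

The Itô integral of a deterministic integrand f(s) has mean 0 because each increment f(s) * (B_{s+ds} - B_s) has mean 0. By the Itô isometry:
  Var( int_0^t f(s) dB_s ) = E[ (int_0^t f(s) dB_s)^2 ] = int_0^t f(s)^2 ds.
Here f(s) = -6*exp(4*s), so f(s)^2 = 36*exp(8*s). Integrate:
  int_0^t (36*exp(8*s)) ds = 9*exp(8*t)/2 - 9/2.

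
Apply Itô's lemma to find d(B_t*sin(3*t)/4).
d(B_t*sin(3*t)/4) = (3*B_t*cos(3*t)/4) dt + (sin(3*t)/4) dB_t

Itô's formula for f(t, x): d f(t, B_t) = (f_t + (1/2) f_xx) dt + f_x dB_t. Compute partials of f(t, x) = x*sin(3*t)/4:
  f_t(t,x)  = 3*x*cos(3*t)/4
  f_x(t,x)  = sin(3*t)/4
  f_xx(t,x) = 0
Assemble drift = f_t + (1/2) f_xx = 3*x*cos(3*t)/4 and diffusion = f_x = sin(3*t)/4. Substituting x = B_t:
  d(B_t*sin(3*t)/4) = (3*B_t*cos(3*t)/4) dt + (sin(3*t)/4) dB_t.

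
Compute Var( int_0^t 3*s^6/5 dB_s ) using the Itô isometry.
Var = 9*t^13/325

The Itô integral of a deterministic integrand f(s) has mean 0 because each increment f(s) * (B_{s+ds} - B_s) has mean 0. By the Itô isometry:
  Var( int_0^t f(s) dB_s ) = E[ (int_0^t f(s) dB_s)^2 ] = int_0^t f(s)^2 ds.
Here f(s) = 3*s^6/5, so f(s)^2 = 9*s^12/25. Integrate:
  int_0^t (9*s^12/25) ds = 9*t^13/325.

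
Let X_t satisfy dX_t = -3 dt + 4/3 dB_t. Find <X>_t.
<X>_t = 16*t/9

For an Itô process dX_t = a(t) dt + b(t) dB_t, the quadratic variation is <X>_t = int_0^t b(s)^2 ds (the drift term does not contribute). Here b(s) = 4/3, so
  b(s)^2 = 16/9.
Integrating from 0 to t:
  <X>_t = int_0^t (16/9) ds = 16*t/9.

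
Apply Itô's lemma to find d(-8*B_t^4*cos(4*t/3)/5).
d(-8*B_t^4*cos(4*t/3)/5) = (16*B_t^2*(2*B_t^2*sin(4*t/3) - 9*cos(4*t/3))/15) dt + (-32*B_t^3*cos(4*t/3)/5) dB_t

Itô's formula for f(t, x): d f(t, B_t) = (f_t + (1/2) f_xx) dt + f_x dB_t. Compute partials of f(t, x) = -8*x^4*cos(4*t/3)/5:
  f_t(t,x)  = 32*x^4*sin(4*t/3)/15
  f_x(t,x)  = -32*x^3*cos(4*t/3)/5
  f_xx(t,x) = -96*x^2*cos(4*t/3)/5
Assemble drift = f_t + (1/2) f_xx = 16*x^2*(2*x^2*sin(4*t/3) - 9*cos(4*t/3))/15 and diffusion = f_x = -32*x^3*cos(4*t/3)/5. Substituting x = B_t:
  d(-8*B_t^4*cos(4*t/3)/5) = (16*B_t^2*(2*B_t^2*sin(4*t/3) - 9*cos(4*t/3))/15) dt + (-32*B_t^3*cos(4*t/3)/5) dB_t.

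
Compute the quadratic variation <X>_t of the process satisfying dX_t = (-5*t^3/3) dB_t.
<X>_t = 25*t^7/63

For an Itô process dX_t = a(t) dt + b(t) dB_t, the quadratic variation is <X>_t = int_0^t b(s)^2 ds (the drift term does not contribute). Here b(s) = -5*s^3/3, so
  b(s)^2 = 25*s^6/9.
Integrating from 0 to t:
  <X>_t = int_0^t (25*s^6/9) ds = 25*t^7/63.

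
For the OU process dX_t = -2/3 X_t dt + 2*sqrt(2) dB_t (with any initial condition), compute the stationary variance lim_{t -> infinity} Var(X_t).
lim Var(X_t) = 6

The OU SDE dX = -theta X dt + sigma dB admits the integrating factor exp(theta t): d(exp(theta t) X_t) = sigma exp(theta t) dB_t. Integrating from 0 to t gives X_t = x_0 * exp(-theta t) + sigma * int_0^t exp(-theta (t-s)) dB_s for any initial x_0. The Itô integral has variance (by the Itô isometry) sigma^2 * int_0^t exp(-2 theta (t - s)) ds = sigma^2 * (1 - exp(-2 theta t)) / (2 theta), independent of x_0.
With theta = 2/3, sigma = 2*sqrt(2):
  Var(X_t) = (2*sqrt(2))^2 * (1 - exp(-2*2/3 t)) / (2 * 2/3) = 6 - 6*exp(-4*t/3).
As t -> infinity, exp(-2*2/3 t) -> 0, so the stationary variance is sigma^2 / (2 theta) = 6.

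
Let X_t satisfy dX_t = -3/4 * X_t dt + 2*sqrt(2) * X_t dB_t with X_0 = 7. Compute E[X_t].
E[X_t] = 7*exp(-3*t/4)

For GBM dX = mu X dt + sigma X dB with X_0 = x_0, apply Itô to Y = log X: dY = (mu - sigma^2/2) dt + sigma dB, so Y_t = log(x_0) + (mu - sigma^2/2) t + sigma B_t and hence X_t = x_0 * exp((mu - sigma^2/2) t + sigma B_t).
With mu = -3/4, sigma = 2*sqrt(2), x_0 = 7, this gives:
  X_t = 7 * exp((-19/4) * t + (2*sqrt(2)) * B_t).
Since sigma*B_t ~ Normal(0, sigma^2 t), E[exp(sigma*B_t)] = exp(sigma^2 t / 2); so E[X_t] = x_0 * exp((mu - sigma^2/2) t) * exp(sigma^2 t / 2) = x_0 * exp(mu t) = 7*exp(-3*t/4).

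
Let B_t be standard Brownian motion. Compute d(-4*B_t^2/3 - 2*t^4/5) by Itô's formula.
d(-4*B_t^2/3 - 2*t^4/5) = (-8*t^3/5 - 4/3) dt + (-8*B_t/3) dB_t

Itô's formula for f(t, x): d f(t, B_t) = (f_t + (1/2) f_xx) dt + f_x dB_t. Compute partials of f(t, x) = -2*t^4/5 - 4*x^2/3:
  f_t(t,x)  = -8*t^3/5
  f_x(t,x)  = -8*x/3
  f_xx(t,x) = -8/3
Assemble drift = f_t + (1/2) f_xx = -8*t^3/5 - 4/3 and diffusion = f_x = -8*x/3. Substituting x = B_t:
  d(-4*B_t^2/3 - 2*t^4/5) = (-8*t^3/5 - 4/3) dt + (-8*B_t/3) dB_t.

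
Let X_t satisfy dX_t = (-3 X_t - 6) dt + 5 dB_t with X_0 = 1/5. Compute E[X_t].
E[X_t] = -2 + 11*exp(-3*t)/5

Taking expectations and using E[dB_t] = 0, the mean m(t) = E[X_t] satisfies the ODE m'(t) = a m(t) + b with m(0) = x_0. With a = -3, b = -6, x_0 = 1/5, the solution is
  m(t) = x_0 * exp(a t) + (b/a) * (exp(a t) - 1)
       = (1/5) * exp((-3) t) + ((-6)/(-3)) * (exp((-3) t) - 1)
       = -2 + 11*exp(-3*t)/5.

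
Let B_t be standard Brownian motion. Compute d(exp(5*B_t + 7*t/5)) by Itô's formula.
d(exp(5*B_t + 7*t/5)) = (139*exp(5*B_t + 7*t/5)/10) dt + (5*exp(5*B_t + 7*t/5)) dB_t

Itô's formula for f(t, x): d f(t, B_t) = (f_t + (1/2) f_xx) dt + f_x dB_t. Compute partials of f(t, x) = exp(7*t/5 + 5*x):
  f_t(t,x)  = 7*exp(7*t/5 + 5*x)/5
  f_x(t,x)  = 5*exp(7*t/5 + 5*x)
  f_xx(t,x) = 25*exp(7*t/5 + 5*x)
Assemble drift = f_t + (1/2) f_xx = 139*exp(7*t/5 + 5*x)/10 and diffusion = f_x = 5*exp(7*t/5 + 5*x). Substituting x = B_t:
  d(exp(5*B_t + 7*t/5)) = (139*exp(5*B_t + 7*t/5)/10) dt + (5*exp(5*B_t + 7*t/5)) dB_t.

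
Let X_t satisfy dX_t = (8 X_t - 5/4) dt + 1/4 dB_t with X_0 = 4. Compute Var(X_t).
Var(X_t) = exp(16*t)/256 - 1/256

The variance V(t) = Var(X_t) satisfies V'(t) = 2 a V(t) + c^2 with V(0) = 0 (drift coefficient is linear in X, diffusion is constant). With a = 8, c = 1/4, the solution is
  V(t) = (c^2 / (2 a)) * (exp(2 a t) - 1)
       = ((1/4)^2 / (2*8)) * (exp(16 t) - 1)
       = exp(16*t)/256 - 1/256.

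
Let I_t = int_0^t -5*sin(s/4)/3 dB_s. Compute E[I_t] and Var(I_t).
E[I_t] = 0; Var(I_t) = 25*t/18 - 25*sin(t/2)/9

The Itô integral of a deterministic integrand f(s) has mean 0 because each increment f(s) * (B_{s+ds} - B_s) has mean 0. By the Itô isometry:
  Var( int_0^t f(s) dB_s ) = E[ (int_0^t f(s) dB_s)^2 ] = int_0^t f(s)^2 ds.
Here f(s) = -5*sin(s/4)/3, so f(s)^2 = 25*sin(s/4)^2/9. Integrate:
  int_0^t (25*sin(s/4)^2/9) ds = 25*t/18 - 25*sin(t/2)/9.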